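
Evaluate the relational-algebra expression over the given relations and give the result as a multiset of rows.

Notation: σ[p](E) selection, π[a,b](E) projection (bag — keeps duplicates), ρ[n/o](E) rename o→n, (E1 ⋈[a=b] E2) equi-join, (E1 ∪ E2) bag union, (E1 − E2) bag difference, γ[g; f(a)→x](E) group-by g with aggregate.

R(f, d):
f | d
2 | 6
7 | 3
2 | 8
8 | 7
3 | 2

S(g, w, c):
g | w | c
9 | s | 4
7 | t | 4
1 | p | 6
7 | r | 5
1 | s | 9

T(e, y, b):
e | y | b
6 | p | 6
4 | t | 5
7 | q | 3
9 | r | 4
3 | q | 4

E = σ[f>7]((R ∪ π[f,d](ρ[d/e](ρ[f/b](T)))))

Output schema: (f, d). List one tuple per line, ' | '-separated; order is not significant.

Subexpression sizes:
  R → 5
  T → 5
  ρ[f/b](T) → 5
  ρ[d/e](ρ[f/b](T)) → 5
  π[f,d](ρ[d/e](ρ[f/b](T))) → 5
  (R ∪ π[f,d](ρ[d/e](ρ[f/b](T)))) → 10
  σ[f>7]((R ∪ π[f,d](ρ[d/e](ρ[f/b](T))))) → 1

== RESULT ==
f | d
8 | 7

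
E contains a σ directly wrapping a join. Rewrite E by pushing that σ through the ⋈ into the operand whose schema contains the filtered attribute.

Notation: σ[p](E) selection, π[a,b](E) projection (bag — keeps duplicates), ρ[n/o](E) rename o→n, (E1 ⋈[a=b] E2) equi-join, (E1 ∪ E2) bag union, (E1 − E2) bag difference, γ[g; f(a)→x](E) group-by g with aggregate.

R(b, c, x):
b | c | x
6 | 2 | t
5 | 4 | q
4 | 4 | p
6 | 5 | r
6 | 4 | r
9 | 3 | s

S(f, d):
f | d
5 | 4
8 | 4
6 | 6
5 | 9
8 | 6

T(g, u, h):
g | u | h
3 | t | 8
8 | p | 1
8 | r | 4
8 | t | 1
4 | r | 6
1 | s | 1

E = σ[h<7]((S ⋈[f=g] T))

σ filters on h, owned by the right side.
E' = (S ⋈[f=g] σ[h<7](T))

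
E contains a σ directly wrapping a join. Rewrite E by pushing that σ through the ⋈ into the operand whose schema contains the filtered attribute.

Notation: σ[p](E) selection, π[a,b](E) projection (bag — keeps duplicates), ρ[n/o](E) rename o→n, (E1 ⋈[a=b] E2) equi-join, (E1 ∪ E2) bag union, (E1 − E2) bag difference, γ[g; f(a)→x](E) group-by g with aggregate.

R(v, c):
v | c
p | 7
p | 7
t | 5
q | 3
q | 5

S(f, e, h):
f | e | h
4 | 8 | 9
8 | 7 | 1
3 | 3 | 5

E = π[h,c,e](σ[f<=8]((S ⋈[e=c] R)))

σ filters on f, owned by the left side.
E' = π[h,c,e]((σ[f<=8](S) ⋈[e=c] R))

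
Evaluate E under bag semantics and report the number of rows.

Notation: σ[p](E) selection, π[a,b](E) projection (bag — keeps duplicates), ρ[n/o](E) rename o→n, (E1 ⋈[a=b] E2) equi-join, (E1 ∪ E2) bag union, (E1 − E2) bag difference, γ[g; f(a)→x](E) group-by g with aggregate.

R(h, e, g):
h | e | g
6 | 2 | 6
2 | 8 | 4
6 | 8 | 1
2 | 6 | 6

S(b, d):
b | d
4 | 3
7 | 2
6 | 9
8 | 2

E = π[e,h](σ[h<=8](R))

Per-node cardinality:
  R → 4
  σ[h<=8](R) → 4
  π[e,h](σ[h<=8](R)) → 4

|E| = 4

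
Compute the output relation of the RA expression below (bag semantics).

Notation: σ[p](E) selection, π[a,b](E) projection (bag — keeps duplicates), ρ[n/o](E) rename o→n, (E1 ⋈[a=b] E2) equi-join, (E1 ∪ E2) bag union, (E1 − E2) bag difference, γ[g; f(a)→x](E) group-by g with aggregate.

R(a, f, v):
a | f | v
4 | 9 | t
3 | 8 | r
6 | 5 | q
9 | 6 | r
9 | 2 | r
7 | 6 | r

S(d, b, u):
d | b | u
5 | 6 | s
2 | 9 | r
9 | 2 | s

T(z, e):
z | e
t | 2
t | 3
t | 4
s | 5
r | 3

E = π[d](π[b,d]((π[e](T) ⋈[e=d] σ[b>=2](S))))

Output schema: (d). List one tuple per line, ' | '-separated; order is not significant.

Row counts bottom-up:
  T → 5
  π[e](T) → 5
  S → 3
  σ[b>=2](S) → 3
  (π[e](T) ⋈[e=d] σ[b>=2](S)) → 2
  π[b,d]((π[e](T) ⋈[e=d] σ[b>=2](S))) → 2
  π[d](π[b,d]((π[e](T) ⋈[e=d] σ[b>=2](S)))) → 2

== RESULT ==
d
2
5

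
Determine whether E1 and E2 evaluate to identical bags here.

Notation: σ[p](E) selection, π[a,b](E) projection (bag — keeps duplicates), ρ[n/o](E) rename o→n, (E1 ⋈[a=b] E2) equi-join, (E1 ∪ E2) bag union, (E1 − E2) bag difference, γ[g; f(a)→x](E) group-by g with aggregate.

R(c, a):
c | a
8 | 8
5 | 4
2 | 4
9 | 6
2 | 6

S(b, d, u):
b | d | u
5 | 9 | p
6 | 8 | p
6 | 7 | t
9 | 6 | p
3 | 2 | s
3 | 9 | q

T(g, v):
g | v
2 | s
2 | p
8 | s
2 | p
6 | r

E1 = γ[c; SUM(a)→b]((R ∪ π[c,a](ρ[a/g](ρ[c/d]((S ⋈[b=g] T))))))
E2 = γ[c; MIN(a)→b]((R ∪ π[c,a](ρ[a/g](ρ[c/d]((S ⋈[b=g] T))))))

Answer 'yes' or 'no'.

E1 stepwise |·|:
  R → 5
  S → 6
  T → 5
  (S ⋈[b=g] T) → 2
  ρ[c/d]((S ⋈[b=g] T)) → 2
  ρ[a/g](ρ[c/d]((S ⋈[b=g] T))) → 2
  π[c,a](ρ[a/g](ρ[c/d]((S ⋈[b=g] T)))) → 2
  (R ∪ π[c,a](ρ[a/g](ρ[c/d]((S ⋈[b=g] T))))) → 7
  γ[c; SUM(a)→b]((R ∪ π[c,a](ρ[a/g](ρ[c/d]((S ⋈[b=g] T)))))) → 5
E2 stepwise |·|:
  R → 5
  S → 6
  T → 5
  (S ⋈[b=g] T) → 2
  ρ[c/d]((S ⋈[b=g] T)) → 2
  ρ[a/g](ρ[c/d]((S ⋈[b=g] T))) → 2
  π[c,a](ρ[a/g](ρ[c/d]((S ⋈[b=g] T)))) → 2
  (R ∪ π[c,a](ρ[a/g](ρ[c/d]((S ⋈[b=g] T))))) → 7
  γ[c; MIN(a)→b]((R ∪ π[c,a](ρ[a/g](ρ[c/d]((S ⋈[b=g] T)))))) → 5

E1 result:
c | b
2 | 10
5 | 4
7 | 6
8 | 14
9 | 6
E2 result:
c | b
2 | 4
5 | 4
7 | 6
8 | 6
9 | 6
Witness: (8, 14) appears 1× in E1 but 0× in E2.

no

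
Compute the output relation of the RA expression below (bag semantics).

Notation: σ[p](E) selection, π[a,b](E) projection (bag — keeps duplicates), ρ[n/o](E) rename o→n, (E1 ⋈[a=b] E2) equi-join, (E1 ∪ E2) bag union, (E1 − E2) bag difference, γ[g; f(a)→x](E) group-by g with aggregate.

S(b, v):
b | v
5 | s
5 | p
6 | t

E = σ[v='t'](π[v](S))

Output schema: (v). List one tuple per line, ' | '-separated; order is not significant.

Subexpression sizes:
  S → 3
  π[v](S) → 3
  σ[v='t'](π[v](S)) → 1

== RESULT ==
v
t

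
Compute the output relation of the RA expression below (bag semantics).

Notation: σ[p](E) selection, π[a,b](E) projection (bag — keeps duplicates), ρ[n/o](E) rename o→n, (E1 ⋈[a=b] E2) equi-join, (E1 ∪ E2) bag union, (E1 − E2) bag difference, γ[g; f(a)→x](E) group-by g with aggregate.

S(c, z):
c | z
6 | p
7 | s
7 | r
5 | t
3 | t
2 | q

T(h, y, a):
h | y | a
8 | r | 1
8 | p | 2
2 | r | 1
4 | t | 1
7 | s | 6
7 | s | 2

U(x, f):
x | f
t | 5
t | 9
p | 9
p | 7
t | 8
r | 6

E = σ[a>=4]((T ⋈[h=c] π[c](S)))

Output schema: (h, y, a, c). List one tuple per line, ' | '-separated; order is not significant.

Per-node cardinality:
  T → 6
  S → 6
  π[c](S) → 6
  (T ⋈[h=c] π[c](S)) → 5
  σ[a>=4]((T ⋈[h=c] π[c](S))) → 2

== RESULT ==
h | y | a | c
7 | s | 6 | 7
7 | s | 6 | 7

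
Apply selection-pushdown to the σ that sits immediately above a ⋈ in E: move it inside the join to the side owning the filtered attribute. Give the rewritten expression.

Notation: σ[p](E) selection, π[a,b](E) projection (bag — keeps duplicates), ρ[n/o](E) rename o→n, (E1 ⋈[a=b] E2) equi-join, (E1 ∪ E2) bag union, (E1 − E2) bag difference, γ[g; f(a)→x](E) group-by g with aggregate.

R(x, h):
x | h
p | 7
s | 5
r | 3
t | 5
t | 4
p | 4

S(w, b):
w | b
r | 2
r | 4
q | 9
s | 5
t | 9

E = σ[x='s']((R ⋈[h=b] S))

σ filters on x, owned by the left side.
E' = (σ[x='s'](R) ⋈[h=b] S)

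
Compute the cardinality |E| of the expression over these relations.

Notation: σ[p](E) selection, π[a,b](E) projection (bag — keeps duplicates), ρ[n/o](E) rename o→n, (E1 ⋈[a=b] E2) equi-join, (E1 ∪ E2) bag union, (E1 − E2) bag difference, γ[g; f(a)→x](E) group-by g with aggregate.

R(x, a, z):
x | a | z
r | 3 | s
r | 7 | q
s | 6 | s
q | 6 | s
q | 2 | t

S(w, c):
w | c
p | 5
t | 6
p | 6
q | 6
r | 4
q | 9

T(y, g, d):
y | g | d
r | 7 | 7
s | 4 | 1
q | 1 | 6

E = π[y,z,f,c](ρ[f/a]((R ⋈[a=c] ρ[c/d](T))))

Subexpression sizes:
  R → 5
  T → 3
  ρ[c/d](T) → 3
  (R ⋈[a=c] ρ[c/d](T)) → 3
  ρ[f/a]((R ⋈[a=c] ρ[c/d](T))) → 3
  π[y,z,f,c](ρ[f/a]((R ⋈[a=c] ρ[c/d](T)))) → 3

|E| = 3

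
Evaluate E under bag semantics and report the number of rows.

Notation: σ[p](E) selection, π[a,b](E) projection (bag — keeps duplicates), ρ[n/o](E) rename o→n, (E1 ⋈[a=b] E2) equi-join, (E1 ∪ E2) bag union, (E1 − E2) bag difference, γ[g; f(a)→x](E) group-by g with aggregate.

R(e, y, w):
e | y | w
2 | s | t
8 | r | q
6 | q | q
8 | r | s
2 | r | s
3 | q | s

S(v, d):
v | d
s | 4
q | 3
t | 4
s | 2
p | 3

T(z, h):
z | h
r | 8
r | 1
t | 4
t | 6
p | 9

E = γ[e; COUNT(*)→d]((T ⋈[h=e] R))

Row counts bottom-up:
  T → 5
  R → 6
  (T ⋈[h=e] R) → 3
  γ[e; COUNT(*)→d]((T ⋈[h=e] R)) → 2

|E| = 2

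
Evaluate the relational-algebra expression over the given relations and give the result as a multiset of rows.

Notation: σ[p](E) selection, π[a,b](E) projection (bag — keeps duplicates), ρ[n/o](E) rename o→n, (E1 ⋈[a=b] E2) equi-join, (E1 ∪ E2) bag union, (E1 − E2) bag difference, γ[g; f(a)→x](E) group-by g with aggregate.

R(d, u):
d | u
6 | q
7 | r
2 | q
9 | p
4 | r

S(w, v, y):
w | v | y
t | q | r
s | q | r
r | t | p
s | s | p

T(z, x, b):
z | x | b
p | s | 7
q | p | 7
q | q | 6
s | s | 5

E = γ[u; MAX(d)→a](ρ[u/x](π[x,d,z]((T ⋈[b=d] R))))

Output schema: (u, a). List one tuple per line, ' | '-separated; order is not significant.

Per-node cardinality:
  T → 4
  R → 5
  (T ⋈[b=d] R) → 3
  π[x,d,z]((T ⋈[b=d] R)) → 3
  ρ[u/x](π[x,d,z]((T ⋈[b=d] R))) → 3
  γ[u; MAX(d)→a](ρ[u/x](π[x,d,z]((T ⋈[b=d] R)))) → 3

== RESULT ==
u | a
p | 7
q | 6
s | 7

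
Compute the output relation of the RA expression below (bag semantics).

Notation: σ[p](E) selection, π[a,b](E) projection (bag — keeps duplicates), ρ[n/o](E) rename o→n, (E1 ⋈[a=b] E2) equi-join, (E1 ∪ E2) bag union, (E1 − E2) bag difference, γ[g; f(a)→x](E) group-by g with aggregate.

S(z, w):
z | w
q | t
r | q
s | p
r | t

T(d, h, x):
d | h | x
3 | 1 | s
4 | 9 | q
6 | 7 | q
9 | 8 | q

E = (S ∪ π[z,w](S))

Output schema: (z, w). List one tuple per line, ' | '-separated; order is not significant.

Row counts bottom-up:
  S → 4
  S → 4
  π[z,w](S) → 4
  (S ∪ π[z,w](S)) → 8

== RESULT ==
z | w
q | t
q | t
r | q
r | q
r | t
r | t
s | p
s | p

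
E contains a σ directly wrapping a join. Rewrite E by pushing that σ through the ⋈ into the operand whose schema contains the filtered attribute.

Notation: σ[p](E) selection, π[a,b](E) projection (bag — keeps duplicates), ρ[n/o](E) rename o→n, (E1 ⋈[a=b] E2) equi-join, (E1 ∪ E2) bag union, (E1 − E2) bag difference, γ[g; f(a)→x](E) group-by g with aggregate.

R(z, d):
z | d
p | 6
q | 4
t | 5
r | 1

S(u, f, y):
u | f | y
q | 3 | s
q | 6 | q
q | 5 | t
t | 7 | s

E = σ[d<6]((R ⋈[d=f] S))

σ filters on d, owned by the left side.
E' = (σ[d<6](R) ⋈[d=f] S)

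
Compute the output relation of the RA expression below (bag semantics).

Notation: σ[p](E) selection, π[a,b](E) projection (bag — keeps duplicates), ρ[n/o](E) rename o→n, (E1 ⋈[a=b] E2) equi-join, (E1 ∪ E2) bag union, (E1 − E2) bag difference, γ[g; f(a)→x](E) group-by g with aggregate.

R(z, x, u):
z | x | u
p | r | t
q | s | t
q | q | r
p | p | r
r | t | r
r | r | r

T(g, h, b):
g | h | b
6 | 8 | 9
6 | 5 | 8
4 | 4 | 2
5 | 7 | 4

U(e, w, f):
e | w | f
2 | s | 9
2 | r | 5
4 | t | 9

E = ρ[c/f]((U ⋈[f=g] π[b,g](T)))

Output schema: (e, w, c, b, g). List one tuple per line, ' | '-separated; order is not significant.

Per-node cardinality:
  U → 3
  T → 4
  π[b,g](T) → 4
  (U ⋈[f=g] π[b,g](T)) → 1
  ρ[c/f]((U ⋈[f=g] π[b,g](T))) → 1

== RESULT ==
e | w | c | b | g
2 | r | 5 | 4 | 5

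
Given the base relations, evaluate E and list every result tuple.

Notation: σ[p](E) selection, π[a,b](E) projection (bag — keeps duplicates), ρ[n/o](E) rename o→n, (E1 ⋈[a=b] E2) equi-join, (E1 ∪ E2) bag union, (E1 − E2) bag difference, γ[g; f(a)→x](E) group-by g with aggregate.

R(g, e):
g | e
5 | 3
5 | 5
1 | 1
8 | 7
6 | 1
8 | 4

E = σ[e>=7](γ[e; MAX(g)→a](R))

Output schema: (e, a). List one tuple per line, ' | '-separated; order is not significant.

Per-node cardinality:
  R → 6
  γ[e; MAX(g)→a](R) → 5
  σ[e>=7](γ[e; MAX(g)→a](R)) → 1

== RESULT ==
e | a
7 | 8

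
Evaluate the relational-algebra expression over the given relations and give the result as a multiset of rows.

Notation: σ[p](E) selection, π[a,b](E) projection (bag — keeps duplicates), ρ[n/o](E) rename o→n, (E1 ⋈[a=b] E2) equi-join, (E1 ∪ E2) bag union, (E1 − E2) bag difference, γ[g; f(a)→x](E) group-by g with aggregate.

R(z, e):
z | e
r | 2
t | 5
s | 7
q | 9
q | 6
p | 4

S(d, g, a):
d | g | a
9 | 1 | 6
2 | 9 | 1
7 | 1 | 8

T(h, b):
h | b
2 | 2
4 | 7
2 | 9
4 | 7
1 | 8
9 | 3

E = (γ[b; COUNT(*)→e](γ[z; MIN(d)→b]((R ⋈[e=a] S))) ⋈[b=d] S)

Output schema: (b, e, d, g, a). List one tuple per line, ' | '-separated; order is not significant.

Subexpression sizes:
  R → 6
  S → 3
  (R ⋈[e=a] S) → 1
  γ[z; MIN(d)→b]((R ⋈[e=a] S)) → 1
  γ[b; COUNT(*)→e](γ[z; MIN(d)→b]((R ⋈[e=a] S))) → 1
  S → 3
  (γ[b; COUNT(*)→e](γ[z; MIN(d)→b]((R ⋈[e=a] S))) ⋈[b=d] S) → 1

== RESULT ==
b | e | d | g | a
9 | 1 | 9 | 1 | 6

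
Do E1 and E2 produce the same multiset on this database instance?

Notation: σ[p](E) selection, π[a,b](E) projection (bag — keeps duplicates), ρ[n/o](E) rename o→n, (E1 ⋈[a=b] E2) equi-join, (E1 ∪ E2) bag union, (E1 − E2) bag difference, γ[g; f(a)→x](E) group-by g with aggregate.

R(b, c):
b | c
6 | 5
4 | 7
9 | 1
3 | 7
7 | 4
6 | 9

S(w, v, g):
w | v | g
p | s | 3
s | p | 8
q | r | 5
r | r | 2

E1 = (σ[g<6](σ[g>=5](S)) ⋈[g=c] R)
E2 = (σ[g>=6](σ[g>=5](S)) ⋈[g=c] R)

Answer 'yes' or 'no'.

E1 stepwise |·|:
  S → 4
  σ[g>=5](S) → 2
  σ[g<6](σ[g>=5](S)) → 1
  R → 6
  (σ[g<6](σ[g>=5](S)) ⋈[g=c] R) → 1
E2 stepwise |·|:
  S → 4
  σ[g>=5](S) → 2
  σ[g>=6](σ[g>=5](S)) → 1
  R → 6
  (σ[g>=6](σ[g>=5](S)) ⋈[g=c] R) → 0

E1 result:
w | v | g | b | c
q | r | 5 | 6 | 5
E2 result:
w | v | g | b | c
(0 rows)
Witness: ('q', 'r', 5, 6, 5) appears 1× in E1 but 0× in E2.

no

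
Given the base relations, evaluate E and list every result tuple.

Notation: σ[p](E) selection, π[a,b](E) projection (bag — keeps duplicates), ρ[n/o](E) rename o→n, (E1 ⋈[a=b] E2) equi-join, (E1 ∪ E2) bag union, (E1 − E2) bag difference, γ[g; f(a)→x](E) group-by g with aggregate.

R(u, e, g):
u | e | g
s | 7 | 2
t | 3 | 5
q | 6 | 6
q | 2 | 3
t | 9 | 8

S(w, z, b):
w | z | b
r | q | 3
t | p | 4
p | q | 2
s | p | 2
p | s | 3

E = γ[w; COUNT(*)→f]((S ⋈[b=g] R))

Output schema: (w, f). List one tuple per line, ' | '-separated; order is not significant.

Subexpression sizes:
  S → 5
  R → 5
  (S ⋈[b=g] R) → 4
  γ[w; COUNT(*)→f]((S ⋈[b=g] R)) → 3

== RESULT ==
w | f
p | 2
r | 1
s | 1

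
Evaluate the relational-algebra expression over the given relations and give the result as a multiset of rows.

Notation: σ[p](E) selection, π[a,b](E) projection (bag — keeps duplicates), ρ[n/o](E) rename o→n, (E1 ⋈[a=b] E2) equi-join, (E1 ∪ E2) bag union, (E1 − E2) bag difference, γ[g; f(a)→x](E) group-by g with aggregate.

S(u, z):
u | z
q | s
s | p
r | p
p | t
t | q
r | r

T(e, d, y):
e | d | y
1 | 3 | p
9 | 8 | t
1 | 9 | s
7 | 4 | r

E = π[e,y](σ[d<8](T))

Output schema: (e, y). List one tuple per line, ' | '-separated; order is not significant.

Subexpression sizes:
  T → 4
  σ[d<8](T) → 2
  π[e,y](σ[d<8](T)) → 2

== RESULT ==
e | y
1 | p
7 | r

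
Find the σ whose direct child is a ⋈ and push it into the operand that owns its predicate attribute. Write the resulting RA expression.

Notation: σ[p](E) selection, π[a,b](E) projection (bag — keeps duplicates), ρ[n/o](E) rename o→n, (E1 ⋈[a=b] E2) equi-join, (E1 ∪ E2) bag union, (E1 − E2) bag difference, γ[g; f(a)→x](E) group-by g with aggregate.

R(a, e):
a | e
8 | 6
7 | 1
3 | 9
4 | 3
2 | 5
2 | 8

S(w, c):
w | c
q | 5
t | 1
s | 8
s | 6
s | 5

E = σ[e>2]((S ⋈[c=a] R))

σ filters on e, owned by the right side.
E' = (S ⋈[c=a] σ[e>2](R))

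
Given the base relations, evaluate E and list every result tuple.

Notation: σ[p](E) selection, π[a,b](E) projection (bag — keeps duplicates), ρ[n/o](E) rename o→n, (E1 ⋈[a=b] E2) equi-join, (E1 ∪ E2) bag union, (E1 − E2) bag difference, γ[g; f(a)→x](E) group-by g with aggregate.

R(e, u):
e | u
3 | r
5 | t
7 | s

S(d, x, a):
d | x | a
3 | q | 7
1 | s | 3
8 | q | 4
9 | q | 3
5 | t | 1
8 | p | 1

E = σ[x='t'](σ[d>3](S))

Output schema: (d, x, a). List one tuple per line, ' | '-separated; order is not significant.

Subexpression sizes:
  S → 6
  σ[d>3](S) → 4
  σ[x='t'](σ[d>3](S)) → 1

== RESULT ==
d | x | a
5 | t | 1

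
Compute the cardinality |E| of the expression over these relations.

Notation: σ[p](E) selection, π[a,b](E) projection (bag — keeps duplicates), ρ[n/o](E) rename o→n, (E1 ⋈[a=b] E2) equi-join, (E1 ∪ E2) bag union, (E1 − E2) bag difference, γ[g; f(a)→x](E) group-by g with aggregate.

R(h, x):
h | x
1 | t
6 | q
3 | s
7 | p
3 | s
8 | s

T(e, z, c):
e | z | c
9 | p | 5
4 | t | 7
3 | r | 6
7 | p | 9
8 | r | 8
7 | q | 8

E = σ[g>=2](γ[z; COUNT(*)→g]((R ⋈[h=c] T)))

Per-node cardinality:
  R → 6
  T → 6
  (R ⋈[h=c] T) → 4
  γ[z; COUNT(*)→g]((R ⋈[h=c] T)) → 3
  σ[g>=2](γ[z; COUNT(*)→g]((R ⋈[h=c] T))) → 1

|E| = 1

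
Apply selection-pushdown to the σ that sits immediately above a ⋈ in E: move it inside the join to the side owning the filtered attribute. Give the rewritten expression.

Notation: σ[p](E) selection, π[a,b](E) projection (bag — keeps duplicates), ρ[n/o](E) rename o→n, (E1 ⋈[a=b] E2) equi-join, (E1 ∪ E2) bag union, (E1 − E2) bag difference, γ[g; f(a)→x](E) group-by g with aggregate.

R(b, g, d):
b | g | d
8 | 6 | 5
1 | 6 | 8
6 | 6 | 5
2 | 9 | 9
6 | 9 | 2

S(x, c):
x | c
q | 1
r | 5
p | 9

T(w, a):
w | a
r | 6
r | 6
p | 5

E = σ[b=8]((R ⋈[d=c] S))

σ filters on b, owned by the left side.
E' = (σ[b=8](R) ⋈[d=c] S)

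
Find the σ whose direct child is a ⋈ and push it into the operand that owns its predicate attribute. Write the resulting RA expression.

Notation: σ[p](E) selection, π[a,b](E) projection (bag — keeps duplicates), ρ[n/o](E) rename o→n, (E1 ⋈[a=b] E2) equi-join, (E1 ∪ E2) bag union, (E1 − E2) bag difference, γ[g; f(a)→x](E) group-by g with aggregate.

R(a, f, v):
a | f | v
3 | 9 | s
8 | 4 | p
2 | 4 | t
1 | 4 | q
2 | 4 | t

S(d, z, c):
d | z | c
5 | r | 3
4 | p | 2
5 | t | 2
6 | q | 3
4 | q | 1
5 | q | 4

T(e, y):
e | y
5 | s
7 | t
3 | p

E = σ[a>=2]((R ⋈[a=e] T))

σ filters on a, owned by the left side.
E' = (σ[a>=2](R) ⋈[a=e] T)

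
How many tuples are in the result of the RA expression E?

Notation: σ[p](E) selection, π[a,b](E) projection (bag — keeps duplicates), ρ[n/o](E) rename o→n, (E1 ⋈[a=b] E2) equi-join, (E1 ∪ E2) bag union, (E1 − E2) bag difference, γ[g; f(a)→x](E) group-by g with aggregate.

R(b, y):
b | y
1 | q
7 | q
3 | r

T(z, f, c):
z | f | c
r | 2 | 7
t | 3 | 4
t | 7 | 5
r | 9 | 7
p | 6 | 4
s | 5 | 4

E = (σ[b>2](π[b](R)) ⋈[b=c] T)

Subexpression sizes:
  R → 3
  π[b](R) → 3
  σ[b>2](π[b](R)) → 2
  T → 6
  (σ[b>2](π[b](R)) ⋈[b=c] T) → 2

|E| = 2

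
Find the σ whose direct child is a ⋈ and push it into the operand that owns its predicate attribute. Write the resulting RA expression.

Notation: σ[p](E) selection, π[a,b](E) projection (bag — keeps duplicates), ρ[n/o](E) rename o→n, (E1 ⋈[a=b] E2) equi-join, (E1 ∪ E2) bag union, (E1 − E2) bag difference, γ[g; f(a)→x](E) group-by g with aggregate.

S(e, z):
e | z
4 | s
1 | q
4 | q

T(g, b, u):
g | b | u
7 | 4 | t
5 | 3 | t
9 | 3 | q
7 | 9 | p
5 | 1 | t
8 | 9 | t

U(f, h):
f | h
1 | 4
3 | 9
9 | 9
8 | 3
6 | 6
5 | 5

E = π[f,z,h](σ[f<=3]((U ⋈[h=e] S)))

σ filters on f, owned by the left side.
E' = π[f,z,h]((σ[f<=3](U) ⋈[h=e] S))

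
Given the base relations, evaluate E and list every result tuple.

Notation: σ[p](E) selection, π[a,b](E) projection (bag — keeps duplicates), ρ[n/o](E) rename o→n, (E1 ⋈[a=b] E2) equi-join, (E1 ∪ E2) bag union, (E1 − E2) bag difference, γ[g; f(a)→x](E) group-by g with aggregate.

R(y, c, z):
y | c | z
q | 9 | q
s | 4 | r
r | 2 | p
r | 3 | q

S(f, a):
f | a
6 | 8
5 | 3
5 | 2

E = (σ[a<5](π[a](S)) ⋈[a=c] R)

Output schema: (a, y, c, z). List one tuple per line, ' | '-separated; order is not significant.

Row counts bottom-up:
  S → 3
  π[a](S) → 3
  σ[a<5](π[a](S)) → 2
  R → 4
  (σ[a<5](π[a](S)) ⋈[a=c] R) → 2

== RESULT ==
a | y | c | z
2 | r | 2 | p
3 | r | 3 | q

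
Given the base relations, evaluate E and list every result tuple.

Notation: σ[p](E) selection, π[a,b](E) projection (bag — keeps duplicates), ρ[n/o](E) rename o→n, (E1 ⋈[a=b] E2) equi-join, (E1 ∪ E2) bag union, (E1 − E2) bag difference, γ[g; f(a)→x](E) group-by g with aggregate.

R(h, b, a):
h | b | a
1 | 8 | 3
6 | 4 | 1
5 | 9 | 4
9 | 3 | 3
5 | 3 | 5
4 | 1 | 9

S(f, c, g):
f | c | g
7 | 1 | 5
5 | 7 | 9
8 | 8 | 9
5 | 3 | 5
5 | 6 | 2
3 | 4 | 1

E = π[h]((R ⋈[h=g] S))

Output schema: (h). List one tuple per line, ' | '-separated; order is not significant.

Row counts bottom-up:
  R → 6
  S → 6
  (R ⋈[h=g] S) → 7
  π[h]((R ⋈[h=g] S)) → 7

== RESULT ==
h
1
5
5
5
5
9
9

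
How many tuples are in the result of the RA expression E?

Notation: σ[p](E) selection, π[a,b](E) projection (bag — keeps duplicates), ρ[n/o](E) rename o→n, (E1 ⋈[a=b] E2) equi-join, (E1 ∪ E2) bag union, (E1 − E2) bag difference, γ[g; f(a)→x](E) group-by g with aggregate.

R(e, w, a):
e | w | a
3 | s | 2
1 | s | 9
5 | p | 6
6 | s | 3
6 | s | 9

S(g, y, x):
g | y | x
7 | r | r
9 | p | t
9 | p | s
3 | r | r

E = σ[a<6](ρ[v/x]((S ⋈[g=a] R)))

Stepwise |·|:
  S → 4
  R → 5
  (S ⋈[g=a] R) → 5
  ρ[v/x]((S ⋈[g=a] R)) → 5
  σ[a<6](ρ[v/x]((S ⋈[g=a] R))) → 1

|E| = 1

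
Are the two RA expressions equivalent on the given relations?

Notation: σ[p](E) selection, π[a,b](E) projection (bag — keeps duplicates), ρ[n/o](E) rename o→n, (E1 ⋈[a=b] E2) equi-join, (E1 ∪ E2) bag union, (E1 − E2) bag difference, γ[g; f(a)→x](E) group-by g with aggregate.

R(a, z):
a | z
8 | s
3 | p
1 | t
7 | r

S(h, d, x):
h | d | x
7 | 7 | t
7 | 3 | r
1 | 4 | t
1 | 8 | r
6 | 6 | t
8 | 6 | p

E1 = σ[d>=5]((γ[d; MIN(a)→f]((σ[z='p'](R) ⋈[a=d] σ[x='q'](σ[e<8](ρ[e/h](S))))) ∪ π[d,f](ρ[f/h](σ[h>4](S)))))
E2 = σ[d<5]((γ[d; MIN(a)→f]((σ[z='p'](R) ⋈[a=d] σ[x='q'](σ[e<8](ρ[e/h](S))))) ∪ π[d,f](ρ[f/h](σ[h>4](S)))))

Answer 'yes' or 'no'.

E1 row counts bottom-up:
  R → 4
  σ[z='p'](R) → 1
  S → 6
  ρ[e/h](S) → 6
  σ[e<8](ρ[e/h](S)) → 5
  σ[x='q'](σ[e<8](ρ[e/h](S))) → 0
  (σ[z='p'](R) ⋈[a=d] σ[x='q'](σ[e<8](ρ[e/h](S)))) → 0
  γ[d; MIN(a)→f]((σ[z='p'](R) ⋈[a=d] σ[x='q'](σ[e<8](ρ[e/h](S))))) → 0
  S → 6
  σ[h>4](S) → 4
  ρ[f/h](σ[h>4](S)) → 4
  π[d,f](ρ[f/h](σ[h>4](S))) → 4
  (γ[d; MIN(a)→f]((σ[z='p'](R) ⋈[a=d] σ[x='q'](σ[e<8](ρ[e/h](S))))) ∪ π[d,f](ρ[f/h](σ[h>4](S)))) → 4
  σ[d>=5]((γ[d; MIN(a)→f]((σ[z='p'](R) ⋈[a=d] σ[x='q'](σ[e<8](ρ[e/h](S))))) ∪ π[d,f](ρ[f/h](σ[h>4](S))))) → 3
E2 row counts bottom-up:
  R → 4
  σ[z='p'](R) → 1
  S → 6
  ρ[e/h](S) → 6
  σ[e<8](ρ[e/h](S)) → 5
  σ[x='q'](σ[e<8](ρ[e/h](S))) → 0
  (σ[z='p'](R) ⋈[a=d] σ[x='q'](σ[e<8](ρ[e/h](S)))) → 0
  γ[d; MIN(a)→f]((σ[z='p'](R) ⋈[a=d] σ[x='q'](σ[e<8](ρ[e/h](S))))) → 0
  S → 6
  σ[h>4](S) → 4
  ρ[f/h](σ[h>4](S)) → 4
  π[d,f](ρ[f/h](σ[h>4](S))) → 4
  (γ[d; MIN(a)→f]((σ[z='p'](R) ⋈[a=d] σ[x='q'](σ[e<8](ρ[e/h](S))))) ∪ π[d,f](ρ[f/h](σ[h>4](S)))) → 4
  σ[d<5]((γ[d; MIN(a)→f]((σ[z='p'](R) ⋈[a=d] σ[x='q'](σ[e<8](ρ[e/h](S))))) ∪ π[d,f](ρ[f/h](σ[h>4](S))))) → 1

E1 result:
d | f
6 | 6
6 | 8
7 | 7
E2 result:
d | f
3 | 7
Witness: (6, 6) appears 1× in E1 but 0× in E2.

no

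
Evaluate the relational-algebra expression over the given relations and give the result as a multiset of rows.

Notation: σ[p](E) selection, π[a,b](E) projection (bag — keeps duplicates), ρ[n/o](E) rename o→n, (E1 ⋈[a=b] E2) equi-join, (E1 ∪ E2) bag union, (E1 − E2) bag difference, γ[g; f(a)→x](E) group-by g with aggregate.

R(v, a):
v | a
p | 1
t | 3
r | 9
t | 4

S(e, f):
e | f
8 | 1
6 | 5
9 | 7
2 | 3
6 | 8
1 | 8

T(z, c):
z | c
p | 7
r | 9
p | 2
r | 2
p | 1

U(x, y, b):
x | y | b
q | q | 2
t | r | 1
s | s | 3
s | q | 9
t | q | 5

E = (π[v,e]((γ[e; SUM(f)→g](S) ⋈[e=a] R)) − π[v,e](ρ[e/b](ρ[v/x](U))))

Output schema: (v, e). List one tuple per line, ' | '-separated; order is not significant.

Per-node cardinality:
  S → 6
  γ[e; SUM(f)→g](S) → 5
  R → 4
  (γ[e; SUM(f)→g](S) ⋈[e=a] R) → 2
  π[v,e]((γ[e; SUM(f)→g](S) ⋈[e=a] R)) → 2
  U → 5
  ρ[v/x](U) → 5
  ρ[e/b](ρ[v/x](U)) → 5
  π[v,e](ρ[e/b](ρ[v/x](U))) → 5
  (π[v,e]((γ[e; SUM(f)→g](S) ⋈[e=a] R)) − π[v,e](ρ[e/b](ρ[v/x](U)))) → 2

== RESULT ==
v | e
p | 1
r | 9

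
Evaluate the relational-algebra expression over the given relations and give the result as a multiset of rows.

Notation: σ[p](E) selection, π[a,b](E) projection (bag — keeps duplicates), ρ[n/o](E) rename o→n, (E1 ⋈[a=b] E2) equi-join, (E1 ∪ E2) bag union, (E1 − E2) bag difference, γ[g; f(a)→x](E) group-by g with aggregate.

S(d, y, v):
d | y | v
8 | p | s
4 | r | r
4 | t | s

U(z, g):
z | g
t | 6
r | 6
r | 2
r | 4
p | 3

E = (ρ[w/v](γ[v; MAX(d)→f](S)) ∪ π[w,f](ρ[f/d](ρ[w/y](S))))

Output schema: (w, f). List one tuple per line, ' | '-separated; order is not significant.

Subexpression sizes:
  S → 3
  γ[v; MAX(d)→f](S) → 2
  ρ[w/v](γ[v; MAX(d)→f](S)) → 2
  S → 3
  ρ[w/y](S) → 3
  ρ[f/d](ρ[w/y](S)) → 3
  π[w,f](ρ[f/d](ρ[w/y](S))) → 3
  (ρ[w/v](γ[v; MAX(d)→f](S)) ∪ π[w,f](ρ[f/d](ρ[w/y](S)))) → 5

== RESULT ==
w | f
p | 8
r | 4
r | 4
s | 8
t | 4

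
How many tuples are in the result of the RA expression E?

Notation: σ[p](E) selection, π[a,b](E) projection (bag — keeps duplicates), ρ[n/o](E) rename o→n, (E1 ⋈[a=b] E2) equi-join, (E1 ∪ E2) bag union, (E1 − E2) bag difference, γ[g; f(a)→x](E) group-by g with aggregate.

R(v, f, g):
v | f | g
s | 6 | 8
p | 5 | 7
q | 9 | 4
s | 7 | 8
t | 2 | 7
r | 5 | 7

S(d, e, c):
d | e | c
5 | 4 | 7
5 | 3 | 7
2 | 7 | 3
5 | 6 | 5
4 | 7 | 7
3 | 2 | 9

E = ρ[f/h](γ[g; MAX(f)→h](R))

Per-node cardinality:
  R → 6
  γ[g; MAX(f)→h](R) → 3
  ρ[f/h](γ[g; MAX(f)→h](R)) → 3

|E| = 3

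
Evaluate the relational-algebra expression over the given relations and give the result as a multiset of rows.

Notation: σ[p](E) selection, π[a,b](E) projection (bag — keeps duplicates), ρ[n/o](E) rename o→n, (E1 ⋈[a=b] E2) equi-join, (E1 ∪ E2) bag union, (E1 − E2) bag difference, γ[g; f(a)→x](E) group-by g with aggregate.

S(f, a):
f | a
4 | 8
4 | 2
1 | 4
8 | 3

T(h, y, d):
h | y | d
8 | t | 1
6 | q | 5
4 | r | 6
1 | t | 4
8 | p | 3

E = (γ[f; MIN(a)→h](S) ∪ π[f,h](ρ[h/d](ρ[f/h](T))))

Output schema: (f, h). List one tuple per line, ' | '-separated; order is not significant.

Row counts bottom-up:
  S → 4
  γ[f; MIN(a)→h](S) → 3
  T → 5
  ρ[f/h](T) → 5
  ρ[h/d](ρ[f/h](T)) → 5
  π[f,h](ρ[h/d](ρ[f/h](T))) → 5
  (γ[f; MIN(a)→h](S) ∪ π[f,h](ρ[h/d](ρ[f/h](T)))) → 8

== RESULT ==
f | h
1 | 4
1 | 4
4 | 2
4 | 6
6 | 5
8 | 1
8 | 3
8 | 3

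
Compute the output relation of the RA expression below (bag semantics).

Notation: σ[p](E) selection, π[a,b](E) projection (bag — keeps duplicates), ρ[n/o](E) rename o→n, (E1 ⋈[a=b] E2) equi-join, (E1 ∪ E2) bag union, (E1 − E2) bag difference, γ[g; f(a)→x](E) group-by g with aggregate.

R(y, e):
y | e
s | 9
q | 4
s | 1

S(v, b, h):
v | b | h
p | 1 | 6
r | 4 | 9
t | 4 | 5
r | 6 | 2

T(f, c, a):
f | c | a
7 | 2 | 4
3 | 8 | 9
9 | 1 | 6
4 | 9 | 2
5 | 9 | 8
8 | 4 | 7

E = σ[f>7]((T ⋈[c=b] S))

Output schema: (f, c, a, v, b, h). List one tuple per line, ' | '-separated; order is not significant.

Row counts bottom-up:
  T → 6
  S → 4
  (T ⋈[c=b] S) → 3
  σ[f>7]((T ⋈[c=b] S)) → 3

== RESULT ==
f | c | a | v | b | h
8 | 4 | 7 | r | 4 | 9
8 | 4 | 7 | t | 4 | 5
9 | 1 | 6 | p | 1 | 6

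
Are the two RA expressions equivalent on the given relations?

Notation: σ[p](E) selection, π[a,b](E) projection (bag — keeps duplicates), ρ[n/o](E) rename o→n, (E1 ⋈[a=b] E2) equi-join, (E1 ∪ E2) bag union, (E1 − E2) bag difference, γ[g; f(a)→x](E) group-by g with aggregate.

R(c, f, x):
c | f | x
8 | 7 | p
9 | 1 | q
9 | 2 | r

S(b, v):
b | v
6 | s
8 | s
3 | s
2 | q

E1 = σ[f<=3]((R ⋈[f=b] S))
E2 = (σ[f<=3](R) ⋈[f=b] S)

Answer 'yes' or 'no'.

E1 row counts bottom-up:
  R → 3
  S → 4
  (R ⋈[f=b] S) → 1
  σ[f<=3]((R ⋈[f=b] S)) → 1
E2 row counts bottom-up:
  R → 3
  σ[f<=3](R) → 2
  S → 4
  (σ[f<=3](R) ⋈[f=b] S) → 1

E1 and E2 produce the same multiset:
c | f | x | b | v
9 | 2 | r | 2 | q

yes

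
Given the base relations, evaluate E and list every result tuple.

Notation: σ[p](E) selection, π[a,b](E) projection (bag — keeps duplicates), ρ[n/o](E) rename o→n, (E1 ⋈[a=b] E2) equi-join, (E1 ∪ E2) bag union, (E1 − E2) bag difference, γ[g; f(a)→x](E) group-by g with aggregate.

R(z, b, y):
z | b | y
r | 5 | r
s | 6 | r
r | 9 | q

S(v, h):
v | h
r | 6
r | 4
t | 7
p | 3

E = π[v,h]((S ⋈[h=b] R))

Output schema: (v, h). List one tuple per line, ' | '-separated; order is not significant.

Per-node cardinality:
  S → 4
  R → 3
  (S ⋈[h=b] R) → 1
  π[v,h]((S ⋈[h=b] R)) → 1

== RESULT ==
v | h
r | 6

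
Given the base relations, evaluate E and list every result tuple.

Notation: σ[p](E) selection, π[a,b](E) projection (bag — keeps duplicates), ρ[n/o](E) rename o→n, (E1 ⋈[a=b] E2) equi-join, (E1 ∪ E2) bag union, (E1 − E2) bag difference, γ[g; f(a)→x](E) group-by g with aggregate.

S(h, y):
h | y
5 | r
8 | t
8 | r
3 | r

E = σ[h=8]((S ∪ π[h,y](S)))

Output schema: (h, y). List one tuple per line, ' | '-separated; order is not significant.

Subexpression sizes:
  S → 4
  S → 4
  π[h,y](S) → 4
  (S ∪ π[h,y](S)) → 8
  σ[h=8]((S ∪ π[h,y](S))) → 4

== RESULT ==
h | y
8 | r
8 | r
8 | t
8 | t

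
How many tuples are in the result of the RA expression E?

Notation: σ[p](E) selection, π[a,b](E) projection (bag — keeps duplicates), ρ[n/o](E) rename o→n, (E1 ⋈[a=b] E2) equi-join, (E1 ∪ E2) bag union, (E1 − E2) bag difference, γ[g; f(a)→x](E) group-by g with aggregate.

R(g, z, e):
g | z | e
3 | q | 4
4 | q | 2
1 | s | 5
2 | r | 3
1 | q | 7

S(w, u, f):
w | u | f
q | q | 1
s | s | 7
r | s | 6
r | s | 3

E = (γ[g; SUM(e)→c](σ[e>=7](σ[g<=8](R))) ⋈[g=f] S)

Subexpression sizes:
  R → 5
  σ[g<=8](R) → 5
  σ[e>=7](σ[g<=8](R)) → 1
  γ[g; SUM(e)→c](σ[e>=7](σ[g<=8](R))) → 1
  S → 4
  (γ[g; SUM(e)→c](σ[e>=7](σ[g<=8](R))) ⋈[g=f] S) → 1

|E| = 1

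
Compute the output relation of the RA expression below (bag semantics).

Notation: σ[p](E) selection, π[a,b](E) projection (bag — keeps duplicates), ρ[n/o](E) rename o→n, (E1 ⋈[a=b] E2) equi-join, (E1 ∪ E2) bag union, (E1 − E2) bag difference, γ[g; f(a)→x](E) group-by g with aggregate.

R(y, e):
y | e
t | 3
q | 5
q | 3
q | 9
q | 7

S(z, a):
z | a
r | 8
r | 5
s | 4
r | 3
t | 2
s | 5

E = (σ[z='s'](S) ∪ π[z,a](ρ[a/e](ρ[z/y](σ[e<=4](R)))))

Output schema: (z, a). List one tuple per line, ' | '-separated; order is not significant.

Stepwise |·|:
  S → 6
  σ[z='s'](S) → 2
  R → 5
  σ[e<=4](R) → 2
  ρ[z/y](σ[e<=4](R)) → 2
  ρ[a/e](ρ[z/y](σ[e<=4](R))) → 2
  π[z,a](ρ[a/e](ρ[z/y](σ[e<=4](R)))) → 2
  (σ[z='s'](S) ∪ π[z,a](ρ[a/e](ρ[z/y](σ[e<=4](R))))) → 4

== RESULT ==
z | a
q | 3
s | 4
s | 5
t | 3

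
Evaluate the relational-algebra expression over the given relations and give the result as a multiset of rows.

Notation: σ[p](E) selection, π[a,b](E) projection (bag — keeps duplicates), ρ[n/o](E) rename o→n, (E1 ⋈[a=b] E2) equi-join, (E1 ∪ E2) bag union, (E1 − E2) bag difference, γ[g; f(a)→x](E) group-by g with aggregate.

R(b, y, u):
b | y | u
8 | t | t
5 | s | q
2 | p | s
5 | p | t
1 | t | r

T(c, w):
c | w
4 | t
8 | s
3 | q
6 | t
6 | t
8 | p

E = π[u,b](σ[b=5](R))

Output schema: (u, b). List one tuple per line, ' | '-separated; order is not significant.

Per-node cardinality:
  R → 5
  σ[b=5](R) → 2
  π[u,b](σ[b=5](R)) → 2

== RESULT ==
u | b
q | 5
t | 5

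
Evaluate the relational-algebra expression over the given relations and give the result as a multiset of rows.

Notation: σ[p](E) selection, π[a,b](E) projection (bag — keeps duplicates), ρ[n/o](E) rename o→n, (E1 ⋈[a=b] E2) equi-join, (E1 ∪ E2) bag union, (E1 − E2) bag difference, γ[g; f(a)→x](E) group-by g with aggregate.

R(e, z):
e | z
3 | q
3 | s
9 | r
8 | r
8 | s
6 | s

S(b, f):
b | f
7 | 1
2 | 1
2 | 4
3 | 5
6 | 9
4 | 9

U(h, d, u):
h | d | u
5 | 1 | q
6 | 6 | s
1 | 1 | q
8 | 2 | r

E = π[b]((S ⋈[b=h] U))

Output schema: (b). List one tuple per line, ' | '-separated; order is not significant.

Subexpression sizes:
  S → 6
  U → 4
  (S ⋈[b=h] U) → 1
  π[b]((S ⋈[b=h] U)) → 1

== RESULT ==
b
6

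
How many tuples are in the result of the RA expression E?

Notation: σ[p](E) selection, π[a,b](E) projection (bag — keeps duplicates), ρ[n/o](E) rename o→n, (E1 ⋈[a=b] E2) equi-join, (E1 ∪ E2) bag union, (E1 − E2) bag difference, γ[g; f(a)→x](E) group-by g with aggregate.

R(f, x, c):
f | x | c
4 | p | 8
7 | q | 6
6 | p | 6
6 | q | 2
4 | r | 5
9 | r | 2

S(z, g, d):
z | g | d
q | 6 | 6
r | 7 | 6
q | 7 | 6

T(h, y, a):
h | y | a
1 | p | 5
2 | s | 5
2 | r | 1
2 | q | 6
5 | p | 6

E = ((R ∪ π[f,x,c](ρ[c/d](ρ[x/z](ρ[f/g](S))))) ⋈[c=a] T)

Per-node cardinality:
  R → 6
  S → 3
  ρ[f/g](S) → 3
  ρ[x/z](ρ[f/g](S)) → 3
  ρ[c/d](ρ[x/z](ρ[f/g](S))) → 3
  π[f,x,c](ρ[c/d](ρ[x/z](ρ[f/g](S)))) → 3
  (R ∪ π[f,x,c](ρ[c/d](ρ[x/z](ρ[f/g](S))))) → 9
  T → 5
  ((R ∪ π[f,x,c](ρ[c/d](ρ[x/z](ρ[f/g](S))))) ⋈[c=a] T) → 12

|E| = 12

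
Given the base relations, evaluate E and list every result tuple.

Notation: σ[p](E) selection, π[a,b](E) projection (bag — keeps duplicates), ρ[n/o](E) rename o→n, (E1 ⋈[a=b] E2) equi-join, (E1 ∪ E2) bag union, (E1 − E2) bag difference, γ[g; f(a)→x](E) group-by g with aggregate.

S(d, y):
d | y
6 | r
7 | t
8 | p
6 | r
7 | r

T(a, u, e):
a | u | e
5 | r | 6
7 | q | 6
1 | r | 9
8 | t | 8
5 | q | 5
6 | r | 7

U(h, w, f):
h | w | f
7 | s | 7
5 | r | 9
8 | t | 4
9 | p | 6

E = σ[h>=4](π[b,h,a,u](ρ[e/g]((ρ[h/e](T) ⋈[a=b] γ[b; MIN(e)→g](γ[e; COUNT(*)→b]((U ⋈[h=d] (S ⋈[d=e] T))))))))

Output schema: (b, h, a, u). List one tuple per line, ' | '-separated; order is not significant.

Subexpression sizes:
  T → 6
  ρ[h/e](T) → 6
  U → 4
  S → 5
  T → 6
  (S ⋈[d=e] T) → 7
  (U ⋈[h=d] (S ⋈[d=e] T)) → 3
  γ[e; COUNT(*)→b]((U ⋈[h=d] (S ⋈[d=e] T))) → 2
  γ[b; MIN(e)→g](γ[e; COUNT(*)→b]((U ⋈[h=d] (S ⋈[d=e] T)))) → 2
  (ρ[h/e](T) ⋈[a=b] γ[b; MIN(e)→g](γ[e; COUNT(*)→b]((U ⋈[h=d] (S ⋈[d=e] T))))) → 1
  ρ[e/g]((ρ[h/e](T) ⋈[a=b] γ[b; MIN(e)→g](γ[e; COUNT(*)→b]((U ⋈[h=d] (S ⋈[d=e] T)))))) → 1
  π[b,h,a,u](ρ[e/g]((ρ[h/e](T) ⋈[a=b] γ[b; MIN(e)→g](γ[e; COUNT(*)→b]((U ⋈[h=d] (S ⋈[d=e] T))))))) → 1
  σ[h>=4](π[b,h,a,u](ρ[e/g]((ρ[h/e](T) ⋈[a=b] γ[b; MIN(e)→g](γ[e; COUNT(*)→b]((U ⋈[h=d] (S ⋈[d=e] T)))))))) → 1

== RESULT ==
b | h | a | u
1 | 9 | 1 | r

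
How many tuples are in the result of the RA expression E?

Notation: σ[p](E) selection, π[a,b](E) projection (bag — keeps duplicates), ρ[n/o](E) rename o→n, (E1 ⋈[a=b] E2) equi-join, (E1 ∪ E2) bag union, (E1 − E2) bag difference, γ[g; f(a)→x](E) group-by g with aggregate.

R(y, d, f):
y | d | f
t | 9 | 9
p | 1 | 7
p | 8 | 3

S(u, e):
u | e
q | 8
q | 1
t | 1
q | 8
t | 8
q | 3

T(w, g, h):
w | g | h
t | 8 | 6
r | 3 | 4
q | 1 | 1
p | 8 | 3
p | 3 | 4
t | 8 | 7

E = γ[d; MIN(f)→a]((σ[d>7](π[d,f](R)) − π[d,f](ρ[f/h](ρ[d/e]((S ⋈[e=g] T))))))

Row counts bottom-up:
  R → 3
  π[d,f](R) → 3
  σ[d>7](π[d,f](R)) → 2
  S → 6
  T → 6
  (S ⋈[e=g] T) → 13
  ρ[d/e]((S ⋈[e=g] T)) → 13
  ρ[f/h](ρ[d/e]((S ⋈[e=g] T))) → 13
  π[d,f](ρ[f/h](ρ[d/e]((S ⋈[e=g] T)))) → 13
  (σ[d>7](π[d,f](R)) − π[d,f](ρ[f/h](ρ[d/e]((S ⋈[e=g] T))))) → 1
  γ[d; MIN(f)→a]((σ[d>7](π[d,f](R)) − π[d,f](ρ[f/h](ρ[d/e]((S ⋈[e=g] T)))))) → 1

|E| = 1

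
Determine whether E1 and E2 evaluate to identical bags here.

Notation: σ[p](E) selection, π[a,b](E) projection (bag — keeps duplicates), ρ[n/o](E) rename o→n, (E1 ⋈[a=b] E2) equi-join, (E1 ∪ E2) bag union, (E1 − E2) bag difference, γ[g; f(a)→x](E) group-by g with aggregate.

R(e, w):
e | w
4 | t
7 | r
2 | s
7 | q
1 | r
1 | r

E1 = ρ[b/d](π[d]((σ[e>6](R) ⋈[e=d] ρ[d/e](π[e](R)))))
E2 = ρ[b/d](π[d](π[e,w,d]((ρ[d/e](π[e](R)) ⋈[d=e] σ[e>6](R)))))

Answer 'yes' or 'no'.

E1 stepwise |·|:
  R → 6
  σ[e>6](R) → 2
  R → 6
  π[e](R) → 6
  ρ[d/e](π[e](R)) → 6
  (σ[e>6](R) ⋈[e=d] ρ[d/e](π[e](R))) → 4
  π[d]((σ[e>6](R) ⋈[e=d] ρ[d/e](π[e](R)))) → 4
  ρ[b/d](π[d]((σ[e>6](R) ⋈[e=d] ρ[d/e](π[e](R))))) → 4
E2 stepwise |·|:
  R → 6
  π[e](R) → 6
  ρ[d/e](π[e](R)) → 6
  R → 6
  σ[e>6](R) → 2
  (ρ[d/e](π[e](R)) ⋈[d=e] σ[e>6](R)) → 4
  π[e,w,d]((ρ[d/e](π[e](R)) ⋈[d=e] σ[e>6](R))) → 4
  π[d](π[e,w,d]((ρ[d/e](π[e](R)) ⋈[d=e] σ[e>6](R)))) → 4
  ρ[b/d](π[d](π[e,w,d]((ρ[d/e](π[e](R)) ⋈[d=e] σ[e>6](R))))) → 4

E1 and E2 produce the same multiset:
b
7
7
7
7

yes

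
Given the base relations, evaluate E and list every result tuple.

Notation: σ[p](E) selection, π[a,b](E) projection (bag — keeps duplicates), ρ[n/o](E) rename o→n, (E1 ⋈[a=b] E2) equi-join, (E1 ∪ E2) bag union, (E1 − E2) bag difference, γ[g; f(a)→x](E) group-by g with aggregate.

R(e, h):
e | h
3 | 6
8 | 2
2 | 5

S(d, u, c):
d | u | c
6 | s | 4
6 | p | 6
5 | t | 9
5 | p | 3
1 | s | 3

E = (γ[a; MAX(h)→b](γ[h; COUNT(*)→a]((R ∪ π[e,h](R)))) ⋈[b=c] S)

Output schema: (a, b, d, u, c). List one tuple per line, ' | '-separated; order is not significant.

Stepwise |·|:
  R → 3
  R → 3
  π[e,h](R) → 3
  (R ∪ π[e,h](R)) → 6
  γ[h; COUNT(*)→a]((R ∪ π[e,h](R))) → 3
  γ[a; MAX(h)→b](γ[h; COUNT(*)→a]((R ∪ π[e,h](R)))) → 1
  S → 5
  (γ[a; MAX(h)→b](γ[h; COUNT(*)→a]((R ∪ π[e,h](R)))) ⋈[b=c] S) → 1

== RESULT ==
a | b | d | u | c
2 | 6 | 6 | p | 6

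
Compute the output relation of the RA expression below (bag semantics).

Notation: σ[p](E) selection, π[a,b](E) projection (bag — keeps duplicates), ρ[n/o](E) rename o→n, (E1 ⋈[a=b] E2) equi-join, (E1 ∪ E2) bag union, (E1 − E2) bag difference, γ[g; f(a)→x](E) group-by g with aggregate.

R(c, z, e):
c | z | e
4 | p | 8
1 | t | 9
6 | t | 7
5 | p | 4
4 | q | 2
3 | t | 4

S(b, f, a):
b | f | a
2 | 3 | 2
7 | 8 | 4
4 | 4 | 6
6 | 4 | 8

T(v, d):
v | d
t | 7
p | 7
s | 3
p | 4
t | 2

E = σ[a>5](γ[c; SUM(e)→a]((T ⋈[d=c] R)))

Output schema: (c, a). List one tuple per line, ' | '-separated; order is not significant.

Subexpression sizes:
  T → 5
  R → 6
  (T ⋈[d=c] R) → 3
  γ[c; SUM(e)→a]((T ⋈[d=c] R)) → 2
  σ[a>5](γ[c; SUM(e)→a]((T ⋈[d=c] R))) → 1

== RESULT ==
c | a
4 | 10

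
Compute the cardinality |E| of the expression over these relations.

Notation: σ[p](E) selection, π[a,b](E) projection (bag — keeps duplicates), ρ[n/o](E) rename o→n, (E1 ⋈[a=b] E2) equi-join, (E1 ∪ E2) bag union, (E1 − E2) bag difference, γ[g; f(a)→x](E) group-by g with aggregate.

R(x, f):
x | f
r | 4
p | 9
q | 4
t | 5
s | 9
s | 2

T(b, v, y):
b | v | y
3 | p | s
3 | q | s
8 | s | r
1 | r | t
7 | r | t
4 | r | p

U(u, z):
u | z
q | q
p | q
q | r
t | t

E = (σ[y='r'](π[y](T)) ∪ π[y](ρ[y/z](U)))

Subexpression sizes:
  T → 6
  π[y](T) → 6
  σ[y='r'](π[y](T)) → 1
  U → 4
  ρ[y/z](U) → 4
  π[y](ρ[y/z](U)) → 4
  (σ[y='r'](π[y](T)) ∪ π[y](ρ[y/z](U))) → 5

|E| = 5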